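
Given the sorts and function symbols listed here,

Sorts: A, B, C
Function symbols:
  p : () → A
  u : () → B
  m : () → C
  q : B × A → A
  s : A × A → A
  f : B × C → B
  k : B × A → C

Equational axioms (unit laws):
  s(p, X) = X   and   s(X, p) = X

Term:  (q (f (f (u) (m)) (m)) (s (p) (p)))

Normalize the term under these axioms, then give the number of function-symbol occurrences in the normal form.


size = 7

1. (q (f (f (u) (m)) (m)) (s (p) (p)))  →  (q (f (f (u) (m)) (m)) (p))
normal form: (q (f (f (u) (m)) (m)) (p))


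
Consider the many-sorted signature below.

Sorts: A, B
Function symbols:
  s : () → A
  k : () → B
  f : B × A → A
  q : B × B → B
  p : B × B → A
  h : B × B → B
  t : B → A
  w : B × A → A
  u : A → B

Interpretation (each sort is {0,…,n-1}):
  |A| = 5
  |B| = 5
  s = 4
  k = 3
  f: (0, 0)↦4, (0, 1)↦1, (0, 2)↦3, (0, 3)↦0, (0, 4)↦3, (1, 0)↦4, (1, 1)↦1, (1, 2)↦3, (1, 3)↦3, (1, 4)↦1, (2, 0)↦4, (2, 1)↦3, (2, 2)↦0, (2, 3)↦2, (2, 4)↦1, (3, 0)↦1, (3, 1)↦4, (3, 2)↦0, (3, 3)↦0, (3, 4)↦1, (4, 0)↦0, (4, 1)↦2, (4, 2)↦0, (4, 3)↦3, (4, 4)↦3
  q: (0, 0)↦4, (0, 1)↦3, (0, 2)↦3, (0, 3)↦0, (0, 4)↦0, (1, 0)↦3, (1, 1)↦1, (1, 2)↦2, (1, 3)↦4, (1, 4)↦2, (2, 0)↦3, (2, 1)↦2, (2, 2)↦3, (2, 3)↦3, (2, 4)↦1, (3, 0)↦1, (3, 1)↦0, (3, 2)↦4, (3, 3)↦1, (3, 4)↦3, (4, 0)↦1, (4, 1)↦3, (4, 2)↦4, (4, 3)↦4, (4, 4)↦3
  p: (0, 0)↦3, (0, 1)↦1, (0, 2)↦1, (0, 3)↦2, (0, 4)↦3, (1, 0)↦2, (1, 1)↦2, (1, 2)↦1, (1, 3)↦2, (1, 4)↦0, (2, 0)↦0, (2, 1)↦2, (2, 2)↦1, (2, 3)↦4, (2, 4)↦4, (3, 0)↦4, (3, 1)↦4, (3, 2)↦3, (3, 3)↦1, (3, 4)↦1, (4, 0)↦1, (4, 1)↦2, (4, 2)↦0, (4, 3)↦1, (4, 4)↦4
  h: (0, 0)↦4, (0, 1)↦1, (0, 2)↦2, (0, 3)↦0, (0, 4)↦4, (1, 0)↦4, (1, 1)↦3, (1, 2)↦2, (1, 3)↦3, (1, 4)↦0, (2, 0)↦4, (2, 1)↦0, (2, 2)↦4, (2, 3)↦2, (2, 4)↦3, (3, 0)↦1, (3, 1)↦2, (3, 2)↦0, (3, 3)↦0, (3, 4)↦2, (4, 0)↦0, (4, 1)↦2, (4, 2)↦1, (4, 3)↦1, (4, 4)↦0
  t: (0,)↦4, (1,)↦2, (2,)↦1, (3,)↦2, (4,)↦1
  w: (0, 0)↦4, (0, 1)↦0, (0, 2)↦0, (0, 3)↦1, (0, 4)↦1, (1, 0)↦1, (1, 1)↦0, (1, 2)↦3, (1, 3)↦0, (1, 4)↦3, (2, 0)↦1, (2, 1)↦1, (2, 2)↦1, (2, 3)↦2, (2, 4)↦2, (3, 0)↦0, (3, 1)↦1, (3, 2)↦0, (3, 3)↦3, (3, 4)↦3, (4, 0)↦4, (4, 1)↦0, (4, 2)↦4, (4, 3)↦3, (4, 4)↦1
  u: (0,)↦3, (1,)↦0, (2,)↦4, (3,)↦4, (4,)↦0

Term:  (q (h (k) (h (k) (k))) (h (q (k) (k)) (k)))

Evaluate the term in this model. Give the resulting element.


  k = 3
  k = 3
  k = 3
  (h (k) (k)) = h(3, 3) = 0
  (h (k) (h (k) (k))) = h(3, 0) = 1
  k = 3
  k = 3
  (q (k) (k)) = q(3, 3) = 1
  k = 3
  (h (q (k) (k)) (k)) = h(1, 3) = 3
  (q (h (k) (h (k) (k))) (h (q (k) (k)) (k))) = q(1, 3) = 4

value = 4


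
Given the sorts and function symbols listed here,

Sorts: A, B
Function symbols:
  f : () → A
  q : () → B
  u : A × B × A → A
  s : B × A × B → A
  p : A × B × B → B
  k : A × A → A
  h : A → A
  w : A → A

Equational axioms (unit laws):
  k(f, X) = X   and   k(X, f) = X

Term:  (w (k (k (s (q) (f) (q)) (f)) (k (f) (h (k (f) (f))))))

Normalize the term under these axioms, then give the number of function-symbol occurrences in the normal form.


size = 8

1. (w (k (k (s (q) (f) (q)) (f)) (k (f) (h (k (f) (f))))))  →  (w (k (s (q) (f) (q)) (k (f) (h (k (f) (f))))))
2. (w (k (s (q) (f) (q)) (k (f) (h (k (f) (f))))))  →  (w (k (s (q) (f) (q)) (h (k (f) (f)))))
3. (w (k (s (q) (f) (q)) (h (k (f) (f)))))  →  (w (k (s (q) (f) (q)) (h (f))))
normal form: (w (k (s (q) (f) (q)) (h (f))))


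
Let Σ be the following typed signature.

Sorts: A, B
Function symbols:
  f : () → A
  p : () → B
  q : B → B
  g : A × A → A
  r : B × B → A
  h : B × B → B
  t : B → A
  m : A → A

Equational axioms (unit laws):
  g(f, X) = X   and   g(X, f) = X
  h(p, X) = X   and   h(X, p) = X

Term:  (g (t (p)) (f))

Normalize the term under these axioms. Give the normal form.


1. (g (t (p)) (f))  →  (t (p))

normal form = (t (p))


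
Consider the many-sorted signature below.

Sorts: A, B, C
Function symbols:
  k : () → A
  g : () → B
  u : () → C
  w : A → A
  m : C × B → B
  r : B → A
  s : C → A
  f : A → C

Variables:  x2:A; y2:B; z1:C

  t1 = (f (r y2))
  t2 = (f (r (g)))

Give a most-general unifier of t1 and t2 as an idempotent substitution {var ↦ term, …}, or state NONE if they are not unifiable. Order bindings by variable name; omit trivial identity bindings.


{y2 ↦ (g)}


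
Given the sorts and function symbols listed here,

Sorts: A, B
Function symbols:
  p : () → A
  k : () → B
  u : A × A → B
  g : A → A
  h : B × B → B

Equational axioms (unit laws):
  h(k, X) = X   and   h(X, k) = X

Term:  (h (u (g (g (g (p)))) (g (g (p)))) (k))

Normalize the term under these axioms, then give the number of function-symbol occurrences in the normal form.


size = 8

1. (h (u (g (g (g (p)))) (g (g (p)))) (k))  →  (u (g (g (g (p)))) (g (g (p))))
normal form: (u (g (g (g (p)))) (g (g (p))))


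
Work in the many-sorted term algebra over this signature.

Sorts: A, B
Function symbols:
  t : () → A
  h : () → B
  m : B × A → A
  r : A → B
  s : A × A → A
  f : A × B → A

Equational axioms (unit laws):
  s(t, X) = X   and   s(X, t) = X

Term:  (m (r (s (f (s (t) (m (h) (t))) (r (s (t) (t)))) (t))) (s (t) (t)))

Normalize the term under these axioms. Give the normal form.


normal form = (m (r (f (m (h) (t)) (r (t)))) (t))

1. (m (r (s (f (s (t) (m (h) (t))) (r (s (t) (t)))) (t))) (s (t) (t)))  →  (m (r (f (s (t) (m (h) (t))) (r (s (t) (t))))) (s (t) (t)))
2. (m (r (f (s (t) (m (h) (t))) (r (s (t) (t))))) (s (t) (t)))  →  (m (r (f (m (h) (t)) (r (s (t) (t))))) (s (t) (t)))
3. (m (r (f (m (h) (t)) (r (s (t) (t))))) (s (t) (t)))  →  (m (r (f (m (h) (t)) (r (t)))) (s (t) (t)))
4. (m (r (f (m (h) (t)) (r (t)))) (s (t) (t)))  →  (m (r (f (m (h) (t)) (r (t)))) (t))


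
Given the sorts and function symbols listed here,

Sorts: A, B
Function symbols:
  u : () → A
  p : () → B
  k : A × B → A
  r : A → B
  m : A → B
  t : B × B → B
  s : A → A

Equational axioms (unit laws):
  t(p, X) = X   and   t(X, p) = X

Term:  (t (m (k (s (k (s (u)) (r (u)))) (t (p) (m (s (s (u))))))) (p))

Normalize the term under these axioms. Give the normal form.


1. (t (m (k (s (k (s (u)) (r (u)))) (t (p) (m (s (s (u))))))) (p))  →  (m (k (s (k (s (u)) (r (u)))) (t (p) (m (s (s (u)))))))
2. (m (k (s (k (s (u)) (r (u)))) (t (p) (m (s (s (u)))))))  →  (m (k (s (k (s (u)) (r (u)))) (m (s (s (u))))))

normal form = (m (k (s (k (s (u)) (r (u)))) (m (s (s (u))))))


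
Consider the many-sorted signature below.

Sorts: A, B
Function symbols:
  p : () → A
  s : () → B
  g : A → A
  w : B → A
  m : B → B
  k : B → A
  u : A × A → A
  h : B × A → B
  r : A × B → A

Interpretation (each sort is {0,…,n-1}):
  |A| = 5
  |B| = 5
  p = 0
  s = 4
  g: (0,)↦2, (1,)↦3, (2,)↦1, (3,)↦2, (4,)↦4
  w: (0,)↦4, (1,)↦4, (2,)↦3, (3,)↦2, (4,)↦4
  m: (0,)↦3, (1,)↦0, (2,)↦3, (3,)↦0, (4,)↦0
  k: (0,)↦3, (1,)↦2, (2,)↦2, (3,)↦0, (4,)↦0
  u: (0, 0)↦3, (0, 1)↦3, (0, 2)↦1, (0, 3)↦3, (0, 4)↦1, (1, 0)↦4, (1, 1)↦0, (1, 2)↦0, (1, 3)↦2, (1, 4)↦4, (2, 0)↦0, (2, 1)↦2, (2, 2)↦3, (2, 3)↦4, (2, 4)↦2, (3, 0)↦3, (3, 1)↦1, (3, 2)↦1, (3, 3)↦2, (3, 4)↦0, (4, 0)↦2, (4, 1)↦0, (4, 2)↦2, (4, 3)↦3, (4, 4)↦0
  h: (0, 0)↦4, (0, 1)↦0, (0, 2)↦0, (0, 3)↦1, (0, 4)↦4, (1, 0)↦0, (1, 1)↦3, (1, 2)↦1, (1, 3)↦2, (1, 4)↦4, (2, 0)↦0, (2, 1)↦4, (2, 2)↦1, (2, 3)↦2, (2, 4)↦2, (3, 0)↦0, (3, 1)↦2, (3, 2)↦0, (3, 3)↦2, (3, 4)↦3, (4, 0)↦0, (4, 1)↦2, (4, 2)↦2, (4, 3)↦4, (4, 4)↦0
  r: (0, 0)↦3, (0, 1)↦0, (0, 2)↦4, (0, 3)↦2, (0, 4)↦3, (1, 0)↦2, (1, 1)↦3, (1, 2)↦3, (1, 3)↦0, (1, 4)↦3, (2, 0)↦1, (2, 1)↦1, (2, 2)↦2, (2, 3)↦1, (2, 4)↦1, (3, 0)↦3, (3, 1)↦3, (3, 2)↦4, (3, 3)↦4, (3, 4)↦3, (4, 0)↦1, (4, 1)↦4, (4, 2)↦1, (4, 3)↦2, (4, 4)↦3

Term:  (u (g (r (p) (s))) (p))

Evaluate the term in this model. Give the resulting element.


  p = 0
  s = 4
  (r (p) (s)) = r(0, 4) = 3
  (g (r (p) (s))) = g(3,) = 2
  p = 0
  (u (g (r (p) (s))) (p)) = u(2, 0) = 0

value = 0


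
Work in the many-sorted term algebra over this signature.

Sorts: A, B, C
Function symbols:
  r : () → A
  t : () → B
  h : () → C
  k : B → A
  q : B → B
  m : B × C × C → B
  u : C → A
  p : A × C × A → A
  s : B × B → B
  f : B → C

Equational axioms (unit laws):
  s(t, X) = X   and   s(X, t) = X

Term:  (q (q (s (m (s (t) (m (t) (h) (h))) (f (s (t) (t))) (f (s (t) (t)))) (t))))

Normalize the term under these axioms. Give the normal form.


1. (q (q (s (m (s (t) (m (t) (h) (h))) (f (s (t) (t))) (f (s (t) (t)))) (t))))  →  (q (q (m (s (t) (m (t) (h) (h))) (f (s (t) (t))) (f (s (t) (t))))))
2. (q (q (m (s (t) (m (t) (h) (h))) (f (s (t) (t))) (f (s (t) (t))))))  →  (q (q (m (m (t) (h) (h)) (f (s (t) (t))) (f (s (t) (t))))))
3. (q (q (m (m (t) (h) (h)) (f (s (t) (t))) (f (s (t) (t))))))  →  (q (q (m (m (t) (h) (h)) (f (t)) (f (s (t) (t))))))
4. (q (q (m (m (t) (h) (h)) (f (t)) (f (s (t) (t))))))  →  (q (q (m (m (t) (h) (h)) (f (t)) (f (t)))))

normal form = (q (q (m (m (t) (h) (h)) (f (t)) (f (t)))))


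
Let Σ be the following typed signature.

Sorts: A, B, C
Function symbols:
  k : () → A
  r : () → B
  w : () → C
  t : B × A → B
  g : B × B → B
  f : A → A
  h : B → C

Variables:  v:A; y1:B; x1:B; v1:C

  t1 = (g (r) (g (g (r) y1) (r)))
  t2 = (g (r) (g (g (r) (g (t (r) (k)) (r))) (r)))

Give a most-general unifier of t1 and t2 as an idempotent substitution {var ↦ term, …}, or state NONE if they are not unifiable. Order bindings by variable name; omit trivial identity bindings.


{y1 ↦ (g (t (r) (k)) (r))}


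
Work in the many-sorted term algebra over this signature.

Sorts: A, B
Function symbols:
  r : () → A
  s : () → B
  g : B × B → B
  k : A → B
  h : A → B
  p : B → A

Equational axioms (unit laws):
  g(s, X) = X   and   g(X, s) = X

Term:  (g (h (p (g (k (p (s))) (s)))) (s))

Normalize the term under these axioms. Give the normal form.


1. (g (h (p (g (k (p (s))) (s)))) (s))  →  (h (p (g (k (p (s))) (s))))
2. (h (p (g (k (p (s))) (s))))  →  (h (p (k (p (s)))))

normal form = (h (p (k (p (s)))))


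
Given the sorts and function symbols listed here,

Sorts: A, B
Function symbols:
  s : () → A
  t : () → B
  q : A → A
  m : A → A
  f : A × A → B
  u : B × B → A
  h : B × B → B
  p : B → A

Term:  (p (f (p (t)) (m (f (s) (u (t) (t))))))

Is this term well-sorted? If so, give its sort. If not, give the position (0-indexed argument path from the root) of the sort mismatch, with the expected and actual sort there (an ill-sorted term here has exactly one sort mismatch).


      (t) : B
    (p (t)) : A
        (s) : A
          (t) : B
          (t) : B
        (u (t) (t)) : A
      (f (s) (u (t) (t))) : B
    (m (f (s) (u (t) (t)))) : ✗ arg 0 at [0, 1, 0] has sort B, expected A

ill-sorted at position [0, 1, 0]: expected A, got B


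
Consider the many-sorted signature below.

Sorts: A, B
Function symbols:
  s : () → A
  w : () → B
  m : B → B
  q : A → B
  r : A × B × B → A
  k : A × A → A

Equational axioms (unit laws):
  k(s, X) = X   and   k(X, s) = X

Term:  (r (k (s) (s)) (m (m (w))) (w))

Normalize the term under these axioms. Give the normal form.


normal form = (r (s) (m (m (w))) (w))

1. (r (k (s) (s)) (m (m (w))) (w))  →  (r (s) (m (m (w))) (w))


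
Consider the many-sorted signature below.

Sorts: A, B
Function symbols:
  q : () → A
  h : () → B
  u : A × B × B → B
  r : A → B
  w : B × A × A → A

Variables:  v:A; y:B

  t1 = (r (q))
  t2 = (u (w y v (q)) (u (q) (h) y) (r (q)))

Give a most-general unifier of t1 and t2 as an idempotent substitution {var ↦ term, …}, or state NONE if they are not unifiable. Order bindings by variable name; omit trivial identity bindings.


head clash or occurs-check failure — not unifiable

NONE (not unifiable)


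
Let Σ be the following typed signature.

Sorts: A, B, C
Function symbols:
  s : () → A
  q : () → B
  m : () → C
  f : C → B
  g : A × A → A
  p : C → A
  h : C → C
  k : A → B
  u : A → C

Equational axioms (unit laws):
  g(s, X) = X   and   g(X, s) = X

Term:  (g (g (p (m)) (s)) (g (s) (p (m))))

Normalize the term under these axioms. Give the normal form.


normal form = (g (p (m)) (p (m)))

1. (g (g (p (m)) (s)) (g (s) (p (m))))  →  (g (p (m)) (g (s) (p (m))))
2. (g (p (m)) (g (s) (p (m))))  →  (g (p (m)) (p (m)))


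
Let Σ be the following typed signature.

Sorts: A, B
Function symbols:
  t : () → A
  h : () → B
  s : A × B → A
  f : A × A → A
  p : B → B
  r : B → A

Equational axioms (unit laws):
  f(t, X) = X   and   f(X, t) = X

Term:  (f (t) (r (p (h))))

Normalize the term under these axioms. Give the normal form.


normal form = (r (p (h)))

1. (f (t) (r (p (h))))  →  (r (p (h)))


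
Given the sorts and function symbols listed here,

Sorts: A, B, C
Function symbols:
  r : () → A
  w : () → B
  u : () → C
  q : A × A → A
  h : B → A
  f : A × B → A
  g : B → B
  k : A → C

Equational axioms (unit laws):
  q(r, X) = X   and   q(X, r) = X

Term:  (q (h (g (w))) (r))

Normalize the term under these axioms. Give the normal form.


normal form = (h (g (w)))

1. (q (h (g (w))) (r))  →  (h (g (w)))


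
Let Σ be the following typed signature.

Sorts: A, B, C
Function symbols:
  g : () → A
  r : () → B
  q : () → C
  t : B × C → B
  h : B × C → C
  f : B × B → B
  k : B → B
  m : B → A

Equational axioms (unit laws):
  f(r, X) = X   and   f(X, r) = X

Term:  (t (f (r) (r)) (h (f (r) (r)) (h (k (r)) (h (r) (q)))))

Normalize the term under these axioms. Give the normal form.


normal form = (t (r) (h (r) (h (k (r)) (h (r) (q)))))

1. (t (f (r) (r)) (h (f (r) (r)) (h (k (r)) (h (r) (q)))))  →  (t (r) (h (f (r) (r)) (h (k (r)) (h (r) (q)))))
2. (t (r) (h (f (r) (r)) (h (k (r)) (h (r) (q)))))  →  (t (r) (h (r) (h (k (r)) (h (r) (q)))))


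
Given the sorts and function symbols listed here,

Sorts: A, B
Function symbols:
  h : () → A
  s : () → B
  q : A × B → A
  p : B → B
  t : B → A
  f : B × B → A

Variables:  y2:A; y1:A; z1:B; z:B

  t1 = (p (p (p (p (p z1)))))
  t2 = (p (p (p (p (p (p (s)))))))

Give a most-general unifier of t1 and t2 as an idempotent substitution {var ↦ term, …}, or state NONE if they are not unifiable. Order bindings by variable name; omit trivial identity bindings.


{z1 ↦ (p (s))}


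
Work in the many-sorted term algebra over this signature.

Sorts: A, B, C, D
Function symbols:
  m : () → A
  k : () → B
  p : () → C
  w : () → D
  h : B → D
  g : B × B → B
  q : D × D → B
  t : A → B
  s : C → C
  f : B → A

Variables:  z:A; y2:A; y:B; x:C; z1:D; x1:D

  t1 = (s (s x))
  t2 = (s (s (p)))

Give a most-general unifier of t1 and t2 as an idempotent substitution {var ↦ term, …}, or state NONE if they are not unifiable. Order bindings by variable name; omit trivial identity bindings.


{x ↦ (p)}


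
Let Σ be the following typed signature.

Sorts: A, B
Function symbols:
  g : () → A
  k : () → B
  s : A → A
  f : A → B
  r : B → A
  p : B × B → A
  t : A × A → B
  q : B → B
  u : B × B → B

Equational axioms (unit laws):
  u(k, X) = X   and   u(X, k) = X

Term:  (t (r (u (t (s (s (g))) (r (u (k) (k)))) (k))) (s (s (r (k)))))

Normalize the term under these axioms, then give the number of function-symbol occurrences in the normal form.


1. (t (r (u (t (s (s (g))) (r (u (k) (k)))) (k))) (s (s (r (k)))))  →  (t (r (t (s (s (g))) (r (u (k) (k))))) (s (s (r (k)))))
2. (t (r (t (s (s (g))) (r (u (k) (k))))) (s (s (r (k)))))  →  (t (r (t (s (s (g))) (r (k)))) (s (s (r (k)))))
normal form: (t (r (t (s (s (g))) (r (k)))) (s (s (r (k)))))

size = 12


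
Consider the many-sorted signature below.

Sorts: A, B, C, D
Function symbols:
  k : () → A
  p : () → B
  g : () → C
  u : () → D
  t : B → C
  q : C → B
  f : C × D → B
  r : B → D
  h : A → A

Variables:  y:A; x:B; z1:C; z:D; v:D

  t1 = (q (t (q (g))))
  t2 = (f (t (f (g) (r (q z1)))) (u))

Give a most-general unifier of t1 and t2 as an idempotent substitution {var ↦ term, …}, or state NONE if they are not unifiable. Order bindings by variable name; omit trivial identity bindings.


NONE (not unifiable)

head clash or occurs-check failure — not unifiable


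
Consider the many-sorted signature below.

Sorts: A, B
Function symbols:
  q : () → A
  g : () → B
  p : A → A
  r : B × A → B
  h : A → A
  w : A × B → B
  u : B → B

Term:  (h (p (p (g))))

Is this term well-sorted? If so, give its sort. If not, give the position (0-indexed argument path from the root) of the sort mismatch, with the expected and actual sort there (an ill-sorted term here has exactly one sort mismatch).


ill-sorted at position [0, 0, 0]: expected A, got B

      (g) : B
    (p (g)) : ✗ arg 0 at [0, 0, 0] has sort B, expected A


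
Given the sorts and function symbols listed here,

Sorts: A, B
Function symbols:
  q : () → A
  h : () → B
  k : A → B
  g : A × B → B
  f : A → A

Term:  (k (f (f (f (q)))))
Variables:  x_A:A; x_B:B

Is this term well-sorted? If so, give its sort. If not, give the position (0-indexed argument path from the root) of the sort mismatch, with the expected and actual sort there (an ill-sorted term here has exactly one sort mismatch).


        (q) : A
      (f (q)) : A
    (f (f (q))) : A
  (f (f (f (q)))) : A
(k (f (f (f (q))))) : B

well-sorted; sort = B


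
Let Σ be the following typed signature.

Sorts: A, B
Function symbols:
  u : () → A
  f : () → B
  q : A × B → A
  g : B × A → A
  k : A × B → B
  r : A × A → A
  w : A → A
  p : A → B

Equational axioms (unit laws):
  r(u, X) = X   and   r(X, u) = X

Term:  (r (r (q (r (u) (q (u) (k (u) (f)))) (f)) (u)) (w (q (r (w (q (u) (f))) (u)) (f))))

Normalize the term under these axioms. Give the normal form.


normal form = (r (q (q (u) (k (u) (f))) (f)) (w (q (w (q (u) (f))) (f))))

1. (r (r (q (r (u) (q (u) (k (u) (f)))) (f)) (u)) (w (q (r (w (q (u) (f))) (u)) (f))))  →  (r (q (r (u) (q (u) (k (u) (f)))) (f)) (w (q (r (w (q (u) (f))) (u)) (f))))
2. (r (q (r (u) (q (u) (k (u) (f)))) (f)) (w (q (r (w (q (u) (f))) (u)) (f))))  →  (r (q (q (u) (k (u) (f))) (f)) (w (q (r (w (q (u) (f))) (u)) (f))))
3. (r (q (q (u) (k (u) (f))) (f)) (w (q (r (w (q (u) (f))) (u)) (f))))  →  (r (q (q (u) (k (u) (f))) (f)) (w (q (w (q (u) (f))) (f))))


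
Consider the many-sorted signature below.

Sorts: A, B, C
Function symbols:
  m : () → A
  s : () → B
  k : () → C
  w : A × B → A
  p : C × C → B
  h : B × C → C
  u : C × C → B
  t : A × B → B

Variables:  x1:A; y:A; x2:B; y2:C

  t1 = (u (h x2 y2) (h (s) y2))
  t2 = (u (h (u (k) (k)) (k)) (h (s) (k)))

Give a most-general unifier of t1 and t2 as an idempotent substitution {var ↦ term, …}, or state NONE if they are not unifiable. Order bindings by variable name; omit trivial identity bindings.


{x2 ↦ (u (k) (k)), y2 ↦ (k)}


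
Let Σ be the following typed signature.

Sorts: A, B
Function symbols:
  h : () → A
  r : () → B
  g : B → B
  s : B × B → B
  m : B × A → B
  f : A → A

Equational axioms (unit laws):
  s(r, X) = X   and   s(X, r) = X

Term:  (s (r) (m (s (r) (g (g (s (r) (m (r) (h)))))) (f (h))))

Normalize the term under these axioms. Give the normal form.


normal form = (m (g (g (m (r) (h)))) (f (h)))

1. (s (r) (m (s (r) (g (g (s (r) (m (r) (h)))))) (f (h))))  →  (m (s (r) (g (g (s (r) (m (r) (h)))))) (f (h)))
2. (m (s (r) (g (g (s (r) (m (r) (h)))))) (f (h)))  →  (m (g (g (s (r) (m (r) (h))))) (f (h)))
3. (m (g (g (s (r) (m (r) (h))))) (f (h)))  →  (m (g (g (m (r) (h)))) (f (h)))


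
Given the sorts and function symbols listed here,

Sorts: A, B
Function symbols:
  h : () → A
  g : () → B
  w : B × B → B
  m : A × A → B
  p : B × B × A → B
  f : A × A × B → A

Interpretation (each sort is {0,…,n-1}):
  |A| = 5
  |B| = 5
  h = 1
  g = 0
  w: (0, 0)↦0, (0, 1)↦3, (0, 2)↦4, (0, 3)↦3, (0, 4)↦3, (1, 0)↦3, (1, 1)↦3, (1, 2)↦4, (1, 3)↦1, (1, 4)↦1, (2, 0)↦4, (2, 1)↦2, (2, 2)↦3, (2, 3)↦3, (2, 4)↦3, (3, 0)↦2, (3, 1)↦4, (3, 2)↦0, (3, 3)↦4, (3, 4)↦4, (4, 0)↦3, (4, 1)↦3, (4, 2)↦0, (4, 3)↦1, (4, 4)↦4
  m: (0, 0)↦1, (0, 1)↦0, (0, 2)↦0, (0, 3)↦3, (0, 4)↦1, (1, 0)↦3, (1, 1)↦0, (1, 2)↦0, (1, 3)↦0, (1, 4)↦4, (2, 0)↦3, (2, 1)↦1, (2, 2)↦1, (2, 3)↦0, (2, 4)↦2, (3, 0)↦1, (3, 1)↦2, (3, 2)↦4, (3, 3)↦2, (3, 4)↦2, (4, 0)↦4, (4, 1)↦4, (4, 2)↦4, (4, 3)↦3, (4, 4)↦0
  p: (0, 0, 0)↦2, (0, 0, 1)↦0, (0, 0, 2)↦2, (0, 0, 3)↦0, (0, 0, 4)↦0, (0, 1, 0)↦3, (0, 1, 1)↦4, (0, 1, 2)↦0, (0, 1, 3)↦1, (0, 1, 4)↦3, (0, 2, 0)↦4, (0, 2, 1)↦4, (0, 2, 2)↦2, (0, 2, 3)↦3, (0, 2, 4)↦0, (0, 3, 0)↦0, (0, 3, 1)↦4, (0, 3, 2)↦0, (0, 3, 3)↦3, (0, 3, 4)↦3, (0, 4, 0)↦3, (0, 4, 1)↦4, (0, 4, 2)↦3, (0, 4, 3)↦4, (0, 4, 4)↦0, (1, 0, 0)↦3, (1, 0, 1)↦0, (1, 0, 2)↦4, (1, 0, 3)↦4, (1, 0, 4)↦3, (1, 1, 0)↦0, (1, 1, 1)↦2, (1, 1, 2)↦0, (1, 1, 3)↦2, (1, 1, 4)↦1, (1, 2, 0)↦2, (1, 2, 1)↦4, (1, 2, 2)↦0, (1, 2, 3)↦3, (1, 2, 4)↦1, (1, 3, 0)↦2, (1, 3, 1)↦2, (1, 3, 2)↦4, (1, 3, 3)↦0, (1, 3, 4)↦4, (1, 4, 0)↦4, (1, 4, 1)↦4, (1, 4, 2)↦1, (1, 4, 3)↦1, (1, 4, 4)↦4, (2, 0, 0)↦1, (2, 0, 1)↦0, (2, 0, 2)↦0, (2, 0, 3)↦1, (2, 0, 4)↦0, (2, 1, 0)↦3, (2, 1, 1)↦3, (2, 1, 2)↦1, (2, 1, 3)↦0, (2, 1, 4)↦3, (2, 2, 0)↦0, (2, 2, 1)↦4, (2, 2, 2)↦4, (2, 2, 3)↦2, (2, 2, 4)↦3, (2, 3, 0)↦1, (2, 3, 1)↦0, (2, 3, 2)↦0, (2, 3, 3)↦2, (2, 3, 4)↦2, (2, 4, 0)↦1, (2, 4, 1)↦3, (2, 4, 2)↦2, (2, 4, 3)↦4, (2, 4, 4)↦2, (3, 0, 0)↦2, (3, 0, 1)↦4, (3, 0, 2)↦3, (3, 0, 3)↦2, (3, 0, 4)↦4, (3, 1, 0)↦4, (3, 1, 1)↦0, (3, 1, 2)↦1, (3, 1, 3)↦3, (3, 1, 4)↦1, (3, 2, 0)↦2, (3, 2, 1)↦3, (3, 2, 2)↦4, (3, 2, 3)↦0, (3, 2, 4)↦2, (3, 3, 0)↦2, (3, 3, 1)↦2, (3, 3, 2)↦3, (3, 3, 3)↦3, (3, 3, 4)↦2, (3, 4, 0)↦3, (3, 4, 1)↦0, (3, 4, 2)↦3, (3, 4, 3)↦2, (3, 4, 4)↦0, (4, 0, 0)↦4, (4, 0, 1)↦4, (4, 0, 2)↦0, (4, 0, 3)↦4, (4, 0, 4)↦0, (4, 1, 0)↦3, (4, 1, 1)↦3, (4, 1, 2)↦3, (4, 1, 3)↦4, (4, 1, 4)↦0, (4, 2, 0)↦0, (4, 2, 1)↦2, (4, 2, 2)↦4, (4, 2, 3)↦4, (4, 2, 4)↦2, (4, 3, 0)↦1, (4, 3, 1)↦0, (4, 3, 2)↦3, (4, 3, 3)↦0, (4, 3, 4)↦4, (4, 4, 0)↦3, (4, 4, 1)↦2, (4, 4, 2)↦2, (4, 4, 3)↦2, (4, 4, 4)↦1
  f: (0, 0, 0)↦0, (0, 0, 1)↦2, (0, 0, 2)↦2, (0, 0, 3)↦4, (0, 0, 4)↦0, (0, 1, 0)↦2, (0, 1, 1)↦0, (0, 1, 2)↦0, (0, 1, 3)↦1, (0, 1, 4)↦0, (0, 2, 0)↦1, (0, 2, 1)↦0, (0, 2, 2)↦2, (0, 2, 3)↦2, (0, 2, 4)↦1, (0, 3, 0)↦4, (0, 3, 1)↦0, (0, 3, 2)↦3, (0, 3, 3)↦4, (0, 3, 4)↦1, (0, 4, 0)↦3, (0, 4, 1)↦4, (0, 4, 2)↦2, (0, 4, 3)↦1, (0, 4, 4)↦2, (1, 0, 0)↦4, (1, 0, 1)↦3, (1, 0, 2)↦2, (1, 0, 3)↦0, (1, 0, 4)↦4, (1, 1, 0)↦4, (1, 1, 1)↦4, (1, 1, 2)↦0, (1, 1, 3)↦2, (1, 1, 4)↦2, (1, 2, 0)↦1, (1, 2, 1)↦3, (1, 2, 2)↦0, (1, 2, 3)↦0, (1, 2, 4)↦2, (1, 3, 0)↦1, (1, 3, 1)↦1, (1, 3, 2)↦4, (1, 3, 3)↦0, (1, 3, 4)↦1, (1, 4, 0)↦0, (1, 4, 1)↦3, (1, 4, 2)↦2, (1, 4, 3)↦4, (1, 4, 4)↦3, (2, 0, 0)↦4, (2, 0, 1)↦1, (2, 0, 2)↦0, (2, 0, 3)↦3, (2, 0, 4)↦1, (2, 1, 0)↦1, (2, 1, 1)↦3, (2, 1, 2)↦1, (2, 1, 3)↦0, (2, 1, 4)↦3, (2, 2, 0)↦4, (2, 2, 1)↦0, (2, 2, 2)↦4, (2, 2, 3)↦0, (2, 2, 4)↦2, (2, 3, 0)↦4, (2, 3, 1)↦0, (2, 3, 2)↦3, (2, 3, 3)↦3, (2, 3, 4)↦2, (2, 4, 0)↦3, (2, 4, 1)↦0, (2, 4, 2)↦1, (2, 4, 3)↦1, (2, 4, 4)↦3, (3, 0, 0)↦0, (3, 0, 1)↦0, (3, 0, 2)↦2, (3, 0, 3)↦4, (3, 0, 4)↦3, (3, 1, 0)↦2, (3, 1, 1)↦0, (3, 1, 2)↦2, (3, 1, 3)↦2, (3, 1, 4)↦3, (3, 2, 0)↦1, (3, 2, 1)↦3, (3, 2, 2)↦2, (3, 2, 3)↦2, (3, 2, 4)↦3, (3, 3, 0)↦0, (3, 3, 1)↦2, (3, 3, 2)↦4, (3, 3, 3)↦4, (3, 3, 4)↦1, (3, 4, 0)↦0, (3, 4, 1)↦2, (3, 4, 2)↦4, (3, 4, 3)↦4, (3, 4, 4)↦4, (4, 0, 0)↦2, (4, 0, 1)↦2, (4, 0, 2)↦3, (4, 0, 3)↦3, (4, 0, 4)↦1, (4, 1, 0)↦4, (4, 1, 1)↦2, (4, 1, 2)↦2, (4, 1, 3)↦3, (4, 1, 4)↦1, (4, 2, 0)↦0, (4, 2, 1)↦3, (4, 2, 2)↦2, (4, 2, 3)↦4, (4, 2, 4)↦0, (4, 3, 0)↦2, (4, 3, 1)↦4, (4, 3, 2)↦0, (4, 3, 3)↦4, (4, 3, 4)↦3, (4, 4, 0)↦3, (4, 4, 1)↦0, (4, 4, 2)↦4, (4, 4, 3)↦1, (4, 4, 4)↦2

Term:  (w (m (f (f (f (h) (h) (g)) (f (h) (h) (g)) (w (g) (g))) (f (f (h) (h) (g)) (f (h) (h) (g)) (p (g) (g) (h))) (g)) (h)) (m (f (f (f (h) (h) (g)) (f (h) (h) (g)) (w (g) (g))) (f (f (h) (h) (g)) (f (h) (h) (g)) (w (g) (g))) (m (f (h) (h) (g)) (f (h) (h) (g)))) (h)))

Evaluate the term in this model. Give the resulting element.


  h = 1
  h = 1
  g = 0
  (f (h) (h) (g)) = f(1, 1, 0) = 4
  h = 1
  h = 1
  g = 0
  (f (h) (h) (g)) = f(1, 1, 0) = 4
  g = 0
  g = 0
  (w (g) (g)) = w(0, 0) = 0
  (f (f (h) (h) (g)) (f (h) (h) (g)) (w (g) (g))) = f(4, 4, 0) = 3
  h = 1
  h = 1
  g = 0
  (f (h) (h) (g)) = f(1, 1, 0) = 4
  h = 1
  h = 1
  g = 0
  (f (h) (h) (g)) = f(1, 1, 0) = 4
  g = 0
  g = 0
  h = 1
  (p (g) (g) (h)) = p(0, 0, 1) = 0
  (f (f (h) (h) (g)) (f (h) (h) (g)) (p (g) (g) (h))) = f(4, 4, 0) = 3
  g = 0
  (f (f (f (h) (h) (g)) (f (h) (h) (g)) (w (g) (g))) (f (f (h) (h) (g)) (f (h) (h) (g)) (p (g) (g) (h))) (g)) = f(3, 3, 0) = 0
  h = 1
  (m (f (f (f (h) (h) (g)) (f (h) (h) (g)) (w (g) (g))) (f (f (h) (h) (g)) (f (h) (h) (g)) (p (g) (g) (h))) (g)) (h)) = m(0, 1) = 0
  h = 1
  h = 1
  g = 0
  (f (h) (h) (g)) = f(1, 1, 0) = 4
  h = 1
  h = 1
  g = 0
  (f (h) (h) (g)) = f(1, 1, 0) = 4
  g = 0
  g = 0
  (w (g) (g)) = w(0, 0) = 0
  (f (f (h) (h) (g)) (f (h) (h) (g)) (w (g) (g))) = f(4, 4, 0) = 3
  h = 1
  h = 1
  g = 0
  (f (h) (h) (g)) = f(1, 1, 0) = 4
  h = 1
  h = 1
  g = 0
  (f (h) (h) (g)) = f(1, 1, 0) = 4
  g = 0
  g = 0
  (w (g) (g)) = w(0, 0) = 0
  (f (f (h) (h) (g)) (f (h) (h) (g)) (w (g) (g))) = f(4, 4, 0) = 3
  h = 1
  h = 1
  g = 0
  (f (h) (h) (g)) = f(1, 1, 0) = 4
  h = 1
  h = 1
  g = 0
  (f (h) (h) (g)) = f(1, 1, 0) = 4
  (m (f (h) (h) (g)) (f (h) (h) (g))) = m(4, 4) = 0
  (f (f (f (h) (h) (g)) (f (h) (h) (g)) (w (g) (g))) (f (f (h) (h) (g)) (f (h) (h) (g)) (w (g) (g))) (m (f (h) (h) (g)) (f (h) (h) (g)))) = f(3, 3, 0) = 0
  h = 1
  (m (f (f (f (h) (h) (g)) (f (h) (h) (g)) (w (g) (g))) (f (f (h) (h) (g)) (f (h) (h) (g)) (w (g) (g))) (m (f (h) (h) (g)) (f (h) (h) (g)))) (h)) = m(0, 1) = 0
  (w (m (f (f (f (h) (h) (g)) (f (h) (h) (g)) (w (g) (g))) (f (f (h) (h) (g)) (f (h) (h) (g)) (p (g) (g) (h))) (g)) (h)) (m (f (f (f (h) (h) (g)) (f (h) (h) (g)) (w (g) (g))) (f (f (h) (h) (g)) (f (h) (h) (g)) (w (g) (g))) (m (f (h) (h) (g)) (f (h) (h) (g)))) (h))) = w(0, 0) = 0

value = 0


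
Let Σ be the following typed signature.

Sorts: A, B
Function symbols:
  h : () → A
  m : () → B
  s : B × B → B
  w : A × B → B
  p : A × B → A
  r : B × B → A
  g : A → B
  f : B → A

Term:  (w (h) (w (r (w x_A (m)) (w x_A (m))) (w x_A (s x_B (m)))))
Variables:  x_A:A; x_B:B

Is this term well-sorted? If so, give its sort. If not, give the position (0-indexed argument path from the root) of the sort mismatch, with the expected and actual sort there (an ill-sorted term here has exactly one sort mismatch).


  (h) : A
        x_A : A
        (m) : B
      (w x_A (m)) : B
        x_A : A
        (m) : B
      (w x_A (m)) : B
    (r (w x_A (m)) (w x_A (m))) : A
      x_A : A
        x_B : B
        (m) : B
      (s x_B (m)) : B
    (w x_A (s x_B (m))) : B
  (w (r (w x_A (m)) (w x_A (m))) (w x_A (s x_B (m)))) : B
(w (h) (w (r (w x_A (m)) (w x_A (m))) (w x_A (s x_B (m))))) : B

well-sorted; sort = B


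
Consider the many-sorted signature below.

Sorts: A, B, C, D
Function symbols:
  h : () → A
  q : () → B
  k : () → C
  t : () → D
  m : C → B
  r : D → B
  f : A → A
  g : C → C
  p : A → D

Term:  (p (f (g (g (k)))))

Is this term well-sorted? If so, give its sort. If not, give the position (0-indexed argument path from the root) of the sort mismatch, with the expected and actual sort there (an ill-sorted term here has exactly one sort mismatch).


        (k) : C
      (g (k)) : C
    (g (g (k))) : C
  (f (g (g (k)))) : ✗ arg 0 at [0, 0] has sort C, expected A

ill-sorted at position [0, 0]: expected A, got C


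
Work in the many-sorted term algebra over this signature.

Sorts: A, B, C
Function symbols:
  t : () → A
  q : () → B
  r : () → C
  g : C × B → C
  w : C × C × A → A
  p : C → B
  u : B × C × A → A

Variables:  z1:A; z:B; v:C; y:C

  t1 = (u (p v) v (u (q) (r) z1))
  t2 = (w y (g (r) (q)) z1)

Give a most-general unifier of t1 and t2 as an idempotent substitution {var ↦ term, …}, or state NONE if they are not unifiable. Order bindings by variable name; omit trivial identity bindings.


head clash or occurs-check failure — not unifiable

NONE (not unifiable)


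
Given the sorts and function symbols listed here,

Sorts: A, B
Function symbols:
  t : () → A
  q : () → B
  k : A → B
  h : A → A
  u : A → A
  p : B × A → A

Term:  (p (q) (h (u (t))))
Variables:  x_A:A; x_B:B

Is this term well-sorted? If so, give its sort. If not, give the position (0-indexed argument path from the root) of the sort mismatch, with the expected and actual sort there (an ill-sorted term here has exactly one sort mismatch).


well-sorted; sort = A

  (q) : B
      (t) : A
    (u (t)) : A
  (h (u (t))) : A
(p (q) (h (u (t)))) : A


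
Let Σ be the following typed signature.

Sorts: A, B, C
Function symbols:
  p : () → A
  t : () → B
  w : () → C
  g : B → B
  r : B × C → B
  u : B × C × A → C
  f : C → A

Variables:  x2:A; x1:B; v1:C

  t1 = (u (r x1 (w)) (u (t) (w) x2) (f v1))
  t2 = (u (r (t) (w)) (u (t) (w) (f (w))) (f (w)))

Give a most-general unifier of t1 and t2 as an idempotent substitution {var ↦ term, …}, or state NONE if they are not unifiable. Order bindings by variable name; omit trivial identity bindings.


{v1 ↦ (w), x1 ↦ (t), x2 ↦ (f (w))}


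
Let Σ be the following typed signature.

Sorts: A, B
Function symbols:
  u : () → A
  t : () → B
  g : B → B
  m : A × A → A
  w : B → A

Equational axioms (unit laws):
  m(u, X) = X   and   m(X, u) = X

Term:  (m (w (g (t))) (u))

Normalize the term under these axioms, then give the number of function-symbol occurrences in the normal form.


1. (m (w (g (t))) (u))  →  (w (g (t)))
normal form: (w (g (t)))

size = 3


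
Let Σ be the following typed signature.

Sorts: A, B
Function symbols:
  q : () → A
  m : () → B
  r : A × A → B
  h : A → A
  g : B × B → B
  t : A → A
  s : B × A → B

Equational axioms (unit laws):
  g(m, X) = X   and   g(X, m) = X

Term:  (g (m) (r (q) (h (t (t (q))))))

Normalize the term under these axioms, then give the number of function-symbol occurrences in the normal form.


1. (g (m) (r (q) (h (t (t (q))))))  →  (r (q) (h (t (t (q)))))
normal form: (r (q) (h (t (t (q)))))

size = 6


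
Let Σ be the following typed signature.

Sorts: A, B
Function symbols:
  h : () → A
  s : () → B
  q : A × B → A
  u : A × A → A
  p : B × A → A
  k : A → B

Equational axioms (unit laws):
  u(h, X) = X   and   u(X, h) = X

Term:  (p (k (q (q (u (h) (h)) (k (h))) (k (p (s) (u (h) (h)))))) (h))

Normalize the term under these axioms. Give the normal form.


1. (p (k (q (q (u (h) (h)) (k (h))) (k (p (s) (u (h) (h)))))) (h))  →  (p (k (q (q (h) (k (h))) (k (p (s) (u (h) (h)))))) (h))
2. (p (k (q (q (h) (k (h))) (k (p (s) (u (h) (h)))))) (h))  →  (p (k (q (q (h) (k (h))) (k (p (s) (h))))) (h))

normal form = (p (k (q (q (h) (k (h))) (k (p (s) (h))))) (h))


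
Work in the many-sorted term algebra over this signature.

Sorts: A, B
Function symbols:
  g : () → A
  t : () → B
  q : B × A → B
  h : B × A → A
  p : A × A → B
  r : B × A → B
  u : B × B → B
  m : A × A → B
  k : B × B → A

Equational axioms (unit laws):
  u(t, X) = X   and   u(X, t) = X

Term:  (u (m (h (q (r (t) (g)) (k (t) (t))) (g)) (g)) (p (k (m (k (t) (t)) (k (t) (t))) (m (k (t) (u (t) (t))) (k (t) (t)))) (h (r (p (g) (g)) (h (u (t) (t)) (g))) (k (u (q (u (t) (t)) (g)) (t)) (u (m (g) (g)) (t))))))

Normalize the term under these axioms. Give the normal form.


normal form = (u (m (h (q (r (t) (g)) (k (t) (t))) (g)) (g)) (p (k (m (k (t) (t)) (k (t) (t))) (m (k (t) (t)) (k (t) (t)))) (h (r (p (g) (g)) (h (t) (g))) (k (q (t) (g)) (m (g) (g))))))

1. (u (m (h (q (r (t) (g)) (k (t) (t))) (g)) (g)) (p (k (m (k (t) (t)) (k (t) (t))) (m (k (t) (u (t) (t))) (k (t) (t)))) (h (r (p (g) (g)) (h (u (t) (t)) (g))) (k (u (q (u (t) (t)) (g)) (t)) (u (m (g) (g)) (t))))))  →  (u (m (h (q (r (t) (g)) (k (t) (t))) (g)) (g)) (p (k (m (k (t) (t)) (k (t) (t))) (m (k (t) (t)) (k (t) (t)))) (h (r (p (g) (g)) (h (u (t) (t)) (g))) (k (u (q (u (t) (t)) (g)) (t)) (u (m (g) (g)) (t))))))
2. (u (m (h (q (r (t) (g)) (k (t) (t))) (g)) (g)) (p (k (m (k (t) (t)) (k (t) (t))) (m (k (t) (t)) (k (t) (t)))) (h (r (p (g) (g)) (h (u (t) (t)) (g))) (k (u (q (u (t) (t)) (g)) (t)) (u (m (g) (g)) (t))))))  →  (u (m (h (q (r (t) (g)) (k (t) (t))) (g)) (g)) (p (k (m (k (t) (t)) (k (t) (t))) (m (k (t) (t)) (k (t) (t)))) (h (r (p (g) (g)) (h (t) (g))) (k (u (q (u (t) (t)) (g)) (t)) (u (m (g) (g)) (t))))))
3. (u (m (h (q (r (t) (g)) (k (t) (t))) (g)) (g)) (p (k (m (k (t) (t)) (k (t) (t))) (m (k (t) (t)) (k (t) (t)))) (h (r (p (g) (g)) (h (t) (g))) (k (u (q (u (t) (t)) (g)) (t)) (u (m (g) (g)) (t))))))  →  (u (m (h (q (r (t) (g)) (k (t) (t))) (g)) (g)) (p (k (m (k (t) (t)) (k (t) (t))) (m (k (t) (t)) (k (t) (t)))) (h (r (p (g) (g)) (h (t) (g))) (k (q (u (t) (t)) (g)) (u (m (g) (g)) (t))))))
4. (u (m (h (q (r (t) (g)) (k (t) (t))) (g)) (g)) (p (k (m (k (t) (t)) (k (t) (t))) (m (k (t) (t)) (k (t) (t)))) (h (r (p (g) (g)) (h (t) (g))) (k (q (u (t) (t)) (g)) (u (m (g) (g)) (t))))))  →  (u (m (h (q (r (t) (g)) (k (t) (t))) (g)) (g)) (p (k (m (k (t) (t)) (k (t) (t))) (m (k (t) (t)) (k (t) (t)))) (h (r (p (g) (g)) (h (t) (g))) (k (q (t) (g)) (u (m (g) (g)) (t))))))
5. (u (m (h (q (r (t) (g)) (k (t) (t))) (g)) (g)) (p (k (m (k (t) (t)) (k (t) (t))) (m (k (t) (t)) (k (t) (t)))) (h (r (p (g) (g)) (h (t) (g))) (k (q (t) (g)) (u (m (g) (g)) (t))))))  →  (u (m (h (q (r (t) (g)) (k (t) (t))) (g)) (g)) (p (k (m (k (t) (t)) (k (t) (t))) (m (k (t) (t)) (k (t) (t)))) (h (r (p (g) (g)) (h (t) (g))) (k (q (t) (g)) (m (g) (g))))))


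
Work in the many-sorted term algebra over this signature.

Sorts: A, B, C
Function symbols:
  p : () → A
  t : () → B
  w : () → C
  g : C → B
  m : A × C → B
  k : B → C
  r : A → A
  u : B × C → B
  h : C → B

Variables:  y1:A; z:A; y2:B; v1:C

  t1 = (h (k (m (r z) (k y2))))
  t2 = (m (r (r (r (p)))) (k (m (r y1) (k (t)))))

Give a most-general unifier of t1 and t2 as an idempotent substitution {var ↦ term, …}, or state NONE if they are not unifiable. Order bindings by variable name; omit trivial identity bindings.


head clash or occurs-check failure — not unifiable

NONE (not unifiable)


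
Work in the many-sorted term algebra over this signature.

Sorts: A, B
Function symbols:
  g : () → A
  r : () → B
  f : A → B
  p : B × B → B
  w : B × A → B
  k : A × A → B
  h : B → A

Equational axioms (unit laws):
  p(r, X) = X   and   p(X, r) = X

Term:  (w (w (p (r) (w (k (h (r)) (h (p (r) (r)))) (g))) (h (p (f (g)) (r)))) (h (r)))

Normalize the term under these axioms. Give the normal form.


normal form = (w (w (w (k (h (r)) (h (r))) (g)) (h (f (g)))) (h (r)))

1. (w (w (p (r) (w (k (h (r)) (h (p (r) (r)))) (g))) (h (p (f (g)) (r)))) (h (r)))  →  (w (w (w (k (h (r)) (h (p (r) (r)))) (g)) (h (p (f (g)) (r)))) (h (r)))
2. (w (w (w (k (h (r)) (h (p (r) (r)))) (g)) (h (p (f (g)) (r)))) (h (r)))  →  (w (w (w (k (h (r)) (h (r))) (g)) (h (p (f (g)) (r)))) (h (r)))
3. (w (w (w (k (h (r)) (h (r))) (g)) (h (p (f (g)) (r)))) (h (r)))  →  (w (w (w (k (h (r)) (h (r))) (g)) (h (f (g)))) (h (r)))


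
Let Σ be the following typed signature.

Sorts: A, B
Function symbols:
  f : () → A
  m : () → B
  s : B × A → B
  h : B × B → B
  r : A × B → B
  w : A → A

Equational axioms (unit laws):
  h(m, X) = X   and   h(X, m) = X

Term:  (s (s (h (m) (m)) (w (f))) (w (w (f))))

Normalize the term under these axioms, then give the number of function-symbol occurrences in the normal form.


size = 8

1. (s (s (h (m) (m)) (w (f))) (w (w (f))))  →  (s (s (m) (w (f))) (w (w (f))))
normal form: (s (s (m) (w (f))) (w (w (f))))


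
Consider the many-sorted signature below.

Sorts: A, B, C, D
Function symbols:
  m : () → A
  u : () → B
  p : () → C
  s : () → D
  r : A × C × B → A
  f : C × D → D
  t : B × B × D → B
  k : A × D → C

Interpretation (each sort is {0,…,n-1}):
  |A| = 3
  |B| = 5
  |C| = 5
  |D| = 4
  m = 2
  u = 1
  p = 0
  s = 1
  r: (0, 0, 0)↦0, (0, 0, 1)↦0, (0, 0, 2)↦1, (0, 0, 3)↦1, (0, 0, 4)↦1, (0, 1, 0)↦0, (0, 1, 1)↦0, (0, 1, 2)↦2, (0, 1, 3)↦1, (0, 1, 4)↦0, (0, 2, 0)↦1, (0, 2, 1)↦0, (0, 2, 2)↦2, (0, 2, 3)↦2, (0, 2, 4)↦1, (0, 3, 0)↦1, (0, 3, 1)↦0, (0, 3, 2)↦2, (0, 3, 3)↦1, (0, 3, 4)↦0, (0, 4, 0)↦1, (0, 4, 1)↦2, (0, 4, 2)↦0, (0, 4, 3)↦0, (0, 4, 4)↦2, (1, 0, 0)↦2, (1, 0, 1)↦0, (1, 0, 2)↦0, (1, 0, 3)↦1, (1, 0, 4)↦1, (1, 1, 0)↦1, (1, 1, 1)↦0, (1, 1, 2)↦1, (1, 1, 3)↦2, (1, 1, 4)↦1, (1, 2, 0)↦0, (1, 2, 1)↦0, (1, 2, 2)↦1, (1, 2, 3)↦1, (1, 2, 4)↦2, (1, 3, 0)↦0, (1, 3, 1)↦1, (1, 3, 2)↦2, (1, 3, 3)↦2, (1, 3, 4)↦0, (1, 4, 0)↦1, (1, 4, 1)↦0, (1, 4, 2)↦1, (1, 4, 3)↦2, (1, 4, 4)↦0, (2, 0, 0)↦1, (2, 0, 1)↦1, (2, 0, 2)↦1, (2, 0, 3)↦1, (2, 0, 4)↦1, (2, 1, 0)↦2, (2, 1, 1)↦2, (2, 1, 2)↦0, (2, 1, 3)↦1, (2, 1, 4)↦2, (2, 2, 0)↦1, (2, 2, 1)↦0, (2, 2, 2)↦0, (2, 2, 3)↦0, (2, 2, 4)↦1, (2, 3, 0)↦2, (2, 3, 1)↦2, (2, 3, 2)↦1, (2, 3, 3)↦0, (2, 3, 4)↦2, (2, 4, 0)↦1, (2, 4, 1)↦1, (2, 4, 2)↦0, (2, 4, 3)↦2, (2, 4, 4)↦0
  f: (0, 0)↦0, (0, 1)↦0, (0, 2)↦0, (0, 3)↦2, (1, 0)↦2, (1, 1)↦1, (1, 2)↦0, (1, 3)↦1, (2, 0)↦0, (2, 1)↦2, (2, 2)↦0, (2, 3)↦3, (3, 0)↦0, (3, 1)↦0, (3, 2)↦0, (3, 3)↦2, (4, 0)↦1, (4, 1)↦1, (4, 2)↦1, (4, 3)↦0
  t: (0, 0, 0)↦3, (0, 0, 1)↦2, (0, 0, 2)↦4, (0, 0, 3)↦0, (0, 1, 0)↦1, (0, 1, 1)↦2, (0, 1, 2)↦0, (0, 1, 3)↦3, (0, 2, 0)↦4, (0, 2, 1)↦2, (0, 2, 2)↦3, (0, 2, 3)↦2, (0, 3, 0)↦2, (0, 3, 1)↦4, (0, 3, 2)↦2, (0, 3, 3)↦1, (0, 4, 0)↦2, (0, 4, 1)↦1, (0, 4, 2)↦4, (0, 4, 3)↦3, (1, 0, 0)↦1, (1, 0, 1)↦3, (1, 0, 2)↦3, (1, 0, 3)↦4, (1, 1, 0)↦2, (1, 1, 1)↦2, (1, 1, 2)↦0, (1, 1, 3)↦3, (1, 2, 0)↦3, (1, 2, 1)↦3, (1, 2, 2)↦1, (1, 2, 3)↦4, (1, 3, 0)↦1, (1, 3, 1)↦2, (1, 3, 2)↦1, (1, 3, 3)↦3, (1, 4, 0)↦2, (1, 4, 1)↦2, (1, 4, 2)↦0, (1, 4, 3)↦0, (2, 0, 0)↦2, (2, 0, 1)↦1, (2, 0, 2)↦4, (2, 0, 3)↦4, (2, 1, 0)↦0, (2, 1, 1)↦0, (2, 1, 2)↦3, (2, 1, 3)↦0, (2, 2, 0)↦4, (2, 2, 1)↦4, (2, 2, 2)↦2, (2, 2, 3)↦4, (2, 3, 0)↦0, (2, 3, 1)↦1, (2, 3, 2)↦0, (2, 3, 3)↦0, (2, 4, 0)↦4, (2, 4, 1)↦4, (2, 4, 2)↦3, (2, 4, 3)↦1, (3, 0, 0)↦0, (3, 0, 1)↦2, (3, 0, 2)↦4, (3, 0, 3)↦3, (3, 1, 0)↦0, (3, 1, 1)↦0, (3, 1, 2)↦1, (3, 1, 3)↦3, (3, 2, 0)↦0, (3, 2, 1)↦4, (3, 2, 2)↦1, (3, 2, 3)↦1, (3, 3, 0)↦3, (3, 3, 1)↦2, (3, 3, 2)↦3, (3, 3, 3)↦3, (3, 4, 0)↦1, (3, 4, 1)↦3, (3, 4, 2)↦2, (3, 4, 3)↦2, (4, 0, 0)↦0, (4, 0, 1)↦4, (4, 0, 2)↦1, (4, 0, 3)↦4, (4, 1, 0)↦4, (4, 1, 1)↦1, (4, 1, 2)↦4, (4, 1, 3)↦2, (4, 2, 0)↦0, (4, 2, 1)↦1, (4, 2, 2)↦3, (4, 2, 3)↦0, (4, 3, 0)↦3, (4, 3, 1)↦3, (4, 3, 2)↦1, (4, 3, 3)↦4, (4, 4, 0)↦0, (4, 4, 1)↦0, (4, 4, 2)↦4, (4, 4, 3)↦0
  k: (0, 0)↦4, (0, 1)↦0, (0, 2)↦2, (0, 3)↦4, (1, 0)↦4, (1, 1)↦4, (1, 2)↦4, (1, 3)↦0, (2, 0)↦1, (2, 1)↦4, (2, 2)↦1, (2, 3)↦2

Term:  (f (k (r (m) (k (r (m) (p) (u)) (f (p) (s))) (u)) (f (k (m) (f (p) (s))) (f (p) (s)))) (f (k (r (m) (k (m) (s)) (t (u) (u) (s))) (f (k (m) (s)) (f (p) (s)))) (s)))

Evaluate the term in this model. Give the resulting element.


value = 1

  m = 2
  m = 2
  p = 0
  u = 1
  (r (m) (p) (u)) = r(2, 0, 1) = 1
  p = 0
  s = 1
  (f (p) (s)) = f(0, 1) = 0
  (k (r (m) (p) (u)) (f (p) (s))) = k(1, 0) = 4
  u = 1
  (r (m) (k (r (m) (p) (u)) (f (p) (s))) (u)) = r(2, 4, 1) = 1
  m = 2
  p = 0
  s = 1
  (f (p) (s)) = f(0, 1) = 0
  (k (m) (f (p) (s))) = k(2, 0) = 1
  p = 0
  s = 1
  (f (p) (s)) = f(0, 1) = 0
  (f (k (m) (f (p) (s))) (f (p) (s))) = f(1, 0) = 2
  (k (r (m) (k (r (m) (p) (u)) (f (p) (s))) (u)) (f (k (m) (f (p) (s))) (f (p) (s)))) = k(1, 2) = 4
  m = 2
  m = 2
  s = 1
  (k (m) (s)) = k(2, 1) = 4
  u = 1
  u = 1
  s = 1
  (t (u) (u) (s)) = t(1, 1, 1) = 2
  (r (m) (k (m) (s)) (t (u) (u) (s))) = r(2, 4, 2) = 0
  m = 2
  s = 1
  (k (m) (s)) = k(2, 1) = 4
  p = 0
  s = 1
  (f (p) (s)) = f(0, 1) = 0
  (f (k (m) (s)) (f (p) (s))) = f(4, 0) = 1
  (k (r (m) (k (m) (s)) (t (u) (u) (s))) (f (k (m) (s)) (f (p) (s)))) = k(0, 1) = 0
  s = 1
  (f (k (r (m) (k (m) (s)) (t (u) (u) (s))) (f (k (m) (s)) (f (p) (s)))) (s)) = f(0, 1) = 0
  (f (k (r (m) (k (r (m) (p) (u)) (f (p) (s))) (u)) (f (k (m) (f (p) (s))) (f (p) (s)))) (f (k (r (m) (k (m) (s)) (t (u) (u) (s))) (f (k (m) (s)) (f (p) (s)))) (s))) = f(4, 0) = 1
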